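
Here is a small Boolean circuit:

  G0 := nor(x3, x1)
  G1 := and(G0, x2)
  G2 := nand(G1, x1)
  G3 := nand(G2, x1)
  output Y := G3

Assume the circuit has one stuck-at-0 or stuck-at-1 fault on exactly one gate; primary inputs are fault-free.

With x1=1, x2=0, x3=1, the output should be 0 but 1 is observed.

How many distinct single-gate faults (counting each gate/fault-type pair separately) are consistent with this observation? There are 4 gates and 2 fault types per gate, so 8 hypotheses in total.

3

Fault-free: G0=0, G1=0, G2=1, G3=0 → 0. Observed 1.
  G0 stuck-at-0: output 0 ✗
  G0 stuck-at-1: output 0 ✗
  G1 stuck-at-0: output 0 ✗
  G1 stuck-at-1: output 1 ✓
  G2 stuck-at-0: output 1 ✓
  G2 stuck-at-1: output 0 ✗
  G3 stuck-at-0: output 0 ✗
  G3 stuck-at-1: output 1 ✓
Consistent faults: {G1 stuck-at-1, G2 stuck-at-0, G3 stuck-at-1} — 3 in all.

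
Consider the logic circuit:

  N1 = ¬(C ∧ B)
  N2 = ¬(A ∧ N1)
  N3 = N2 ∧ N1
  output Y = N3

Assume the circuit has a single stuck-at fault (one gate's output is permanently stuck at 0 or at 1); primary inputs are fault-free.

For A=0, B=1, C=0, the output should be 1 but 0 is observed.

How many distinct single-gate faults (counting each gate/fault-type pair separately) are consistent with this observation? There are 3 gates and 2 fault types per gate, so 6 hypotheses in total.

Fault-free: N1=1, N2=1, N3=1 → 1. Observed 0.
  N1 stuck-at-0: output 0 ✓
  N1 stuck-at-1: output 1 ✗
  N2 stuck-at-0: output 0 ✓
  N2 stuck-at-1: output 1 ✗
  N3 stuck-at-0: output 0 ✓
  N3 stuck-at-1: output 1 ✗
Consistent faults: {N1 stuck-at-0, N2 stuck-at-0, N3 stuck-at-0} — 3 in all.

3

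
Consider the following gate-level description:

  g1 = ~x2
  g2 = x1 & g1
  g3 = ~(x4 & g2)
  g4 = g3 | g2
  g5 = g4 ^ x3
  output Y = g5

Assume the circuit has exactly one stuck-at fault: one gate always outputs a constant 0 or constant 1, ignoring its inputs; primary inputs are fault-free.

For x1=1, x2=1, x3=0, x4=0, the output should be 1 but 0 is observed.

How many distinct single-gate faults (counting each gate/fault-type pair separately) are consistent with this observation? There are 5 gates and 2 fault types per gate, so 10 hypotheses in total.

Fault-free: g1=0, g2=0, g3=1, g4=1, g5=1 → 1. Observed 0.
  g1 stuck-at-0: output 1 ✗
  g1 stuck-at-1: output 1 ✗
  g2 stuck-at-0: output 1 ✗
  g2 stuck-at-1: output 1 ✗
  g3 stuck-at-0: output 0 ✓
  g3 stuck-at-1: output 1 ✗
  g4 stuck-at-0: output 0 ✓
  g4 stuck-at-1: output 1 ✗
  g5 stuck-at-0: output 0 ✓
  g5 stuck-at-1: output 1 ✗
Consistent faults: {g3 stuck-at-0, g4 stuck-at-0, g5 stuck-at-0} — 3 in all.

3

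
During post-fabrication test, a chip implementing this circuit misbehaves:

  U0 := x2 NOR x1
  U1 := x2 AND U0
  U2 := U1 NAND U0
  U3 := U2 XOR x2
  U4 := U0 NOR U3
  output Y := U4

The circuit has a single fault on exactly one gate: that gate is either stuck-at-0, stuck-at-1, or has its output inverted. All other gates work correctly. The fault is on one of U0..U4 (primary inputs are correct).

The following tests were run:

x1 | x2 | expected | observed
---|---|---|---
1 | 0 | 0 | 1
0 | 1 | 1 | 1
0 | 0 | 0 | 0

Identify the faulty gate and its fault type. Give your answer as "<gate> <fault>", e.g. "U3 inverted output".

U3 stuck-at-0

Fault-free values for test 1 (x1=1, x2=0): U0=0, U1=0, U2=1, U3=1, U4=0, giving Y=0. Observed 1.
Test 1: faults giving observed 1 are {U2 stuck-at-0, U2 inverted output, U3 stuck-at-0, U3 inverted output, U4 stuck-at-1, U4 inverted output}.
Test 2 (x1=0, x2=1): fault-free U0=0, U1=0, U2=1, U3=0, U4=1 → 1; observed 1. Eliminates U2 stuck-at-0, U2 inverted output, U3 inverted output, U4 inverted output.
Test 3 (x1=0, x2=0): fault-free U0=1, U1=0, U2=1, U3=1, U4=0 → 0; observed 0. Eliminates U4 stuck-at-1.
Only U3 stuck-at-0 is consistent with every test.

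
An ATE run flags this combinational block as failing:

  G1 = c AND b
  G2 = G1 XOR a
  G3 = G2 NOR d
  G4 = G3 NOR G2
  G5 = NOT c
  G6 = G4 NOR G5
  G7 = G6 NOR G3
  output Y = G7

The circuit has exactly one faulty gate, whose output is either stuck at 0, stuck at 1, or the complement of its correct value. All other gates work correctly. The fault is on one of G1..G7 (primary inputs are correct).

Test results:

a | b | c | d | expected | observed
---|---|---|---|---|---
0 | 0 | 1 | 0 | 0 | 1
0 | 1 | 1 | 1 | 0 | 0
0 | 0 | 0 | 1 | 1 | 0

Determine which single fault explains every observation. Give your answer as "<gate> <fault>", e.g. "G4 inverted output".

G3 inverted output

Fault-free values for test 1 (a=0, b=0, c=1, d=0): G1=0, G2=0, G3=1, G4=0, G5=0, G6=1, G7=0, giving Y=0. Observed 1.
Test 1: faults giving observed 1 are {G3 stuck-at-0, G3 inverted output, G7 stuck-at-1, G7 inverted output}.
Test 2 (a=0, b=1, c=1, d=1): fault-free G1=1, G2=1, G3=0, G4=0, G5=0, G6=1, G7=0 → 0; observed 0. Eliminates G7 stuck-at-1, G7 inverted output.
Test 3 (a=0, b=0, c=0, d=1): fault-free G1=0, G2=0, G3=0, G4=1, G5=1, G6=0, G7=1 → 1; observed 0. Eliminates G3 stuck-at-0.
Only G3 inverted output is consistent with every test.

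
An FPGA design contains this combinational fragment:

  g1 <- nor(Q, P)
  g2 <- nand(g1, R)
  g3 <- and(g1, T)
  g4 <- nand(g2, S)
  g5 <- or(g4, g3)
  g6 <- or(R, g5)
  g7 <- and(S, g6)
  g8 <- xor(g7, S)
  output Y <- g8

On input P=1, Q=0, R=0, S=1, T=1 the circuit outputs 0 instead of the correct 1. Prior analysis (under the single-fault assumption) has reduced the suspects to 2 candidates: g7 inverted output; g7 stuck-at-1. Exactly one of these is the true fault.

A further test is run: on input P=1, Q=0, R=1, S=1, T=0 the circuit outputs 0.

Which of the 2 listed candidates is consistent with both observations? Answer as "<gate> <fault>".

g7 stuck-at-1

Evaluate each candidate on input P=1, Q=0, R=1, S=1, T=0:
  g7 inverted output: g1=0, g2=1, g3=0, g4=0, g5=0, g6=1, g7=0 [inverted output], g8=1 → 1 — eliminated
  g7 stuck-at-1: g1=0, g2=1, g3=0, g4=0, g5=0, g6=1, g7=1 [stuck-at-1], g8=0 → 0 — matches
Only g7 stuck-at-1 reproduces the observed 0.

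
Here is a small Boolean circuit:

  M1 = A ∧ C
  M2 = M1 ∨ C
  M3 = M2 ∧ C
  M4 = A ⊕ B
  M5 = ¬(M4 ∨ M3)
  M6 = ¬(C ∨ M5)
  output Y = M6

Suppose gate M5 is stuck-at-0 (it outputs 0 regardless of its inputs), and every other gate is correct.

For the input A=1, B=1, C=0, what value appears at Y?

1

Propagate with M5 forced: M1=0, M2=0, M3=0, M4=0, M5=0 [stuck-at-0], M6=1.
So Y = 1. (Without the fault it would be 0.)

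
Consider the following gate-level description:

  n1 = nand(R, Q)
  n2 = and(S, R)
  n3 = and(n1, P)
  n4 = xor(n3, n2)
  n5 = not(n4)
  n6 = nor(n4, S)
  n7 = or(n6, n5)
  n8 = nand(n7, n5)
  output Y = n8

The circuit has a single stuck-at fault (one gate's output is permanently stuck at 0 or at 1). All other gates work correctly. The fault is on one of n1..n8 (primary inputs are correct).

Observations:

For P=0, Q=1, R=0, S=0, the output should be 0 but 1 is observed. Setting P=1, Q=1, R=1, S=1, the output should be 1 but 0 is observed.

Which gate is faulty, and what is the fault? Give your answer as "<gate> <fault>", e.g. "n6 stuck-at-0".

Fault-free values for test 1 (P=0, Q=1, R=0, S=0): n1=1, n2=0, n3=0, n4=0, n5=1, n6=1, n7=1, n8=0, giving Y=0. Observed 1.
Test 1: faults giving observed 1 are {n2 stuck-at-1, n3 stuck-at-1, n4 stuck-at-1, n5 stuck-at-0, n7 stuck-at-0, n8 stuck-at-1}.
Test 2 (P=1, Q=1, R=1, S=1): fault-free n1=0, n2=1, n3=0, n4=1, n5=0, n6=0, n7=0, n8=1 → 1; observed 0. Eliminates n2 stuck-at-1, n4 stuck-at-1, n5 stuck-at-0, n7 stuck-at-0, n8 stuck-at-1.
Only n3 stuck-at-1 is consistent with every test.

n3 stuck-at-1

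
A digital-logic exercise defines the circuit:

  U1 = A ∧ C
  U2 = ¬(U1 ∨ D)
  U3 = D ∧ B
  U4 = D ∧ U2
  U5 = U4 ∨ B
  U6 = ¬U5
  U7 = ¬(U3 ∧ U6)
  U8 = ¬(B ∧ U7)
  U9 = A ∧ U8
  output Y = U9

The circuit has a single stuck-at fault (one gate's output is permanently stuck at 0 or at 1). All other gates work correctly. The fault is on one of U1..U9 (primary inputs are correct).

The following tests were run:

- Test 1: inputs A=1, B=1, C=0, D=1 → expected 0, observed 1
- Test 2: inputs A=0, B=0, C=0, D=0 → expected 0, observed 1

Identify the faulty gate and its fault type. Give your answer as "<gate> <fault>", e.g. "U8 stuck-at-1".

Fault-free values for test 1 (A=1, B=1, C=0, D=1): U1=0, U2=0, U3=1, U4=0, U5=1, U6=0, U7=1, U8=0, U9=0, giving Y=0. Observed 1.
Test 1: faults giving observed 1 are {U5 stuck-at-0, U6 stuck-at-1, U7 stuck-at-0, U8 stuck-at-1, U9 stuck-at-1}.
Test 2 (A=0, B=0, C=0, D=0): fault-free U1=0, U2=1, U3=0, U4=0, U5=0, U6=1, U7=1, U8=1, U9=0 → 0; observed 1. Eliminates U5 stuck-at-0, U6 stuck-at-1, U7 stuck-at-0, U8 stuck-at-1.
Only U9 stuck-at-1 is consistent with every test.

U9 stuck-at-1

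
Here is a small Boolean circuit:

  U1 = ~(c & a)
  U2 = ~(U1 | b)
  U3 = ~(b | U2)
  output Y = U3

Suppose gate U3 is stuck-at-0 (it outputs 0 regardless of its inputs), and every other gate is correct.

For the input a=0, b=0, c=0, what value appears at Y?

0

Propagate with U3 forced: U1=1, U2=0, U3=0 [stuck-at-0].
So Y = 0. (Without the fault it would be 1.)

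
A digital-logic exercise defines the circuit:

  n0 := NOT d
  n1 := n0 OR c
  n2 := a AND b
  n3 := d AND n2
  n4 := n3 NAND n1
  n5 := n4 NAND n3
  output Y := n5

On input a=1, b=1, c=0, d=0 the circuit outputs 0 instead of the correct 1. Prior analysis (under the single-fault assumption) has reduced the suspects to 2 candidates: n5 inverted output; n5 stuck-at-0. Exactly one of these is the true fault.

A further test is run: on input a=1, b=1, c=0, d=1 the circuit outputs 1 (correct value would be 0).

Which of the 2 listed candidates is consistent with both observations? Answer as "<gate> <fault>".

Evaluate each candidate on input a=1, b=1, c=0, d=1:
  n5 inverted output: n0=0, n1=0, n2=1, n3=1, n4=1, n5=1 [inverted output] → 1 — matches
  n5 stuck-at-0: n0=0, n1=0, n2=1, n3=1, n4=1, n5=0 [stuck-at-0] → 0 — eliminated
Only n5 inverted output reproduces the observed 1.

n5 inverted output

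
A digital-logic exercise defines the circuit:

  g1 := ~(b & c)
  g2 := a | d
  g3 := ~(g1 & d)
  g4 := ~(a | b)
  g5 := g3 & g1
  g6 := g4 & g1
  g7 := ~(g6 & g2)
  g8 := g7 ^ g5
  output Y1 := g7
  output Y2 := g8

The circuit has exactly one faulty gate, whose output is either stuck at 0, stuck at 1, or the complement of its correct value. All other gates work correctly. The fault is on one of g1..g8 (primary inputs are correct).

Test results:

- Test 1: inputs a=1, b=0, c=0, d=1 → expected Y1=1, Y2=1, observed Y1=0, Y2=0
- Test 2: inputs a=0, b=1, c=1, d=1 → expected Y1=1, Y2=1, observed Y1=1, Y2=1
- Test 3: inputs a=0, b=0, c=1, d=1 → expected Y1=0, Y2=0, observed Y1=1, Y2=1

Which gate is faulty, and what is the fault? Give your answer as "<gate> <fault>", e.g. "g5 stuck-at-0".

g4 inverted output

Fault-free values for test 1 (a=1, b=0, c=0, d=1): g1=1, g2=1, g3=0, g4=0, g5=0, g6=0, g7=1, g8=1, giving Y1=1, Y2=1. Observed Y1=0, Y2=0.
Test 1: faults giving observed Y1=0, Y2=0 are {g4 stuck-at-1, g4 inverted output, g6 stuck-at-1, g6 inverted output, g7 stuck-at-0, g7 inverted output}.
Test 2 (a=0, b=1, c=1, d=1): fault-free g1=0, g2=1, g3=1, g4=0, g5=0, g6=0, g7=1, g8=1 → Y1=1, Y2=1; observed Y1=1, Y2=1. Eliminates g6 stuck-at-1, g6 inverted output, g7 stuck-at-0, g7 inverted output.
Test 3 (a=0, b=0, c=1, d=1): fault-free g1=1, g2=1, g3=0, g4=1, g5=0, g6=1, g7=0, g8=0 → Y1=0, Y2=0; observed Y1=1, Y2=1. Eliminates g4 stuck-at-1.
Only g4 inverted output is consistent with every test.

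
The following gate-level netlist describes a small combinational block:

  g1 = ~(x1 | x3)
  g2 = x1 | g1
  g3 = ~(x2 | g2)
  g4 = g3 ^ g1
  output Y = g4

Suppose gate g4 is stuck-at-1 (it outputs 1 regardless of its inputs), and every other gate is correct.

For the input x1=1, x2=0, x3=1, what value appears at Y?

Propagate with g4 forced: g1=0, g2=1, g3=0, g4=1 [stuck-at-1].
So Y = 1. (Without the fault it would be 0.)

1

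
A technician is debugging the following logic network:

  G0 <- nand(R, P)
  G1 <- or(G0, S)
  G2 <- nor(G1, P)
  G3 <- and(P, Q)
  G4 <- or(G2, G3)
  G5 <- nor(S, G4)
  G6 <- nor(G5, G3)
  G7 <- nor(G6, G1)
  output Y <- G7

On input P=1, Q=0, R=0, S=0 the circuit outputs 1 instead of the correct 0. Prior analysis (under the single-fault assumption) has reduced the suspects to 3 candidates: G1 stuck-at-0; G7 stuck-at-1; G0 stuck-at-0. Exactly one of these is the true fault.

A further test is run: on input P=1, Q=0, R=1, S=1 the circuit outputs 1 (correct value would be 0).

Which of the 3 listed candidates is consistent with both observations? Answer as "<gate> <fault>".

Evaluate each candidate on input P=1, Q=0, R=1, S=1:
  G1 stuck-at-0: G0=0, G1=0 [stuck-at-0], G2=0, G3=0, G4=0, G5=0, G6=1, G7=0 → 0 — eliminated
  G7 stuck-at-1: G0=0, G1=1, G2=0, G3=0, G4=0, G5=0, G6=1, G7=1 [stuck-at-1] → 1 — matches
  G0 stuck-at-0: G0=0 [stuck-at-0], G1=1, G2=0, G3=0, G4=0, G5=0, G6=1, G7=0 → 0 — eliminated
Only G7 stuck-at-1 reproduces the observed 1.

G7 stuck-at-1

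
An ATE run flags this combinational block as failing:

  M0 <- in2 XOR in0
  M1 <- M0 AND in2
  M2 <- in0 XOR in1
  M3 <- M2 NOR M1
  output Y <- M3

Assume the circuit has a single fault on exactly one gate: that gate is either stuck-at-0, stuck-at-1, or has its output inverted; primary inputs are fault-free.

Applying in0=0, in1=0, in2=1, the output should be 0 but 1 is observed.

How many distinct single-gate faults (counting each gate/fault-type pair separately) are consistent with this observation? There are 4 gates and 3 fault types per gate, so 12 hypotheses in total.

Fault-free: M0=1, M1=1, M2=0, M3=0 → 0. Observed 1.
  M0 stuck-at-0: output 1 ✓
  M0 stuck-at-1: output 0 ✗
  M0 inverted output: output 1 ✓
  M1 stuck-at-0: output 1 ✓
  M1 stuck-at-1: output 0 ✗
  M1 inverted output: output 1 ✓
  M2 stuck-at-0: output 0 ✗
  M2 stuck-at-1: output 0 ✗
  M2 inverted output: output 0 ✗
  M3 stuck-at-0: output 0 ✗
  M3 stuck-at-1: output 1 ✓
  M3 inverted output: output 1 ✓
Consistent faults: {M0 stuck-at-0, M0 inverted output, M1 stuck-at-0, M1 inverted output, M3 stuck-at-1, M3 inverted output} — 6 in all.

6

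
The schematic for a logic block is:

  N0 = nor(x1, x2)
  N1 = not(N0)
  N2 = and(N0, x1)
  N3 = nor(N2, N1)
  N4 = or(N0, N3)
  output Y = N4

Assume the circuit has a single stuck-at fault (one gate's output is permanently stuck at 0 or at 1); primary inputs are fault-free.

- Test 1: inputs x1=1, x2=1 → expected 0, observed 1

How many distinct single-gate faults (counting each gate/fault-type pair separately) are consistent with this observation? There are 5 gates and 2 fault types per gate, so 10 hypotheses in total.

Fault-free: N0=0, N1=1, N2=0, N3=0, N4=0 → 0. Observed 1.
  N0 stuck-at-0: output 0 ✗
  N0 stuck-at-1: output 1 ✓
  N1 stuck-at-0: output 1 ✓
  N1 stuck-at-1: output 0 ✗
  N2 stuck-at-0: output 0 ✗
  N2 stuck-at-1: output 0 ✗
  N3 stuck-at-0: output 0 ✗
  N3 stuck-at-1: output 1 ✓
  N4 stuck-at-0: output 0 ✗
  N4 stuck-at-1: output 1 ✓
Consistent faults: {N0 stuck-at-1, N1 stuck-at-0, N3 stuck-at-1, N4 stuck-at-1} — 4 in all.

4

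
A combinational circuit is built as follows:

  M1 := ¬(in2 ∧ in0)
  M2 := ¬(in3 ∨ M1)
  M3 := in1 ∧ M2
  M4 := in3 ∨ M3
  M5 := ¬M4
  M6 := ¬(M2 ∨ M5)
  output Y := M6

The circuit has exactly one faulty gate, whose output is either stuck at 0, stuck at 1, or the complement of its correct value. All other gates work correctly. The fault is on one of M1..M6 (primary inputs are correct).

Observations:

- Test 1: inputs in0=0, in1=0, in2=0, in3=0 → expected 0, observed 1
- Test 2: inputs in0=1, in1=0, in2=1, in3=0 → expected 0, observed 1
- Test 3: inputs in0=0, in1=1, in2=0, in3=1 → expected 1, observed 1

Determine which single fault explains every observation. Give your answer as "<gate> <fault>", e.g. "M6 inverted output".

M6 stuck-at-1

Fault-free values for test 1 (in0=0, in1=0, in2=0, in3=0): M1=1, M2=0, M3=0, M4=0, M5=1, M6=0, giving Y=0. Observed 1.
Test 1: faults giving observed 1 are {M3 stuck-at-1, M3 inverted output, M4 stuck-at-1, M4 inverted output, M5 stuck-at-0, M5 inverted output, M6 stuck-at-1, M6 inverted output}.
Test 2 (in0=1, in1=0, in2=1, in3=0): fault-free M1=0, M2=1, M3=0, M4=0, M5=1, M6=0 → 0; observed 1. Eliminates M3 stuck-at-1, M3 inverted output, M4 stuck-at-1, M4 inverted output, M5 stuck-at-0, M5 inverted output.
Test 3 (in0=0, in1=1, in2=0, in3=1): fault-free M1=1, M2=0, M3=0, M4=1, M5=0, M6=1 → 1; observed 1. Eliminates M6 inverted output.
Only M6 stuck-at-1 is consistent with every test.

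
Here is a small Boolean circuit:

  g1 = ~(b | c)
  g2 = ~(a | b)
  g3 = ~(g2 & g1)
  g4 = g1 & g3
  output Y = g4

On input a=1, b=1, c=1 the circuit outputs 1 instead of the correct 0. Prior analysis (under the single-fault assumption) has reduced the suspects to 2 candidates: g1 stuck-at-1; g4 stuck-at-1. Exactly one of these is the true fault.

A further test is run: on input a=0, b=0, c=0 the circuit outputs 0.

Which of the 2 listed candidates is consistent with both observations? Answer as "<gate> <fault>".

g1 stuck-at-1

Evaluate each candidate on input a=0, b=0, c=0:
  g1 stuck-at-1: g1=1 [stuck-at-1], g2=1, g3=0, g4=0 → 0 — matches
  g4 stuck-at-1: g1=1, g2=1, g3=0, g4=1 [stuck-at-1] → 1 — eliminated
Only g1 stuck-at-1 reproduces the observed 0.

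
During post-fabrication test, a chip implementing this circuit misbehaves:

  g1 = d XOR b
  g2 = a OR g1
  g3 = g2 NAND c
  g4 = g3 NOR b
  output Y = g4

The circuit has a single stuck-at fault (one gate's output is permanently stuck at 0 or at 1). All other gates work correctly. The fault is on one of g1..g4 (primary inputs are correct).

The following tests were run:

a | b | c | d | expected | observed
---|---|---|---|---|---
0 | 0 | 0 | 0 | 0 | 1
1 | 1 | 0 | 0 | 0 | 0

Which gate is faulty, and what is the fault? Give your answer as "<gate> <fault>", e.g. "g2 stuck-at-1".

g3 stuck-at-0

Fault-free values for test 1 (a=0, b=0, c=0, d=0): g1=0, g2=0, g3=1, g4=0, giving Y=0. Observed 1.
Test 1: faults giving observed 1 are {g3 stuck-at-0, g4 stuck-at-1}.
Test 2 (a=1, b=1, c=0, d=0): fault-free g1=1, g2=1, g3=1, g4=0 → 0; observed 0. Eliminates g4 stuck-at-1.
Only g3 stuck-at-0 is consistent with every test.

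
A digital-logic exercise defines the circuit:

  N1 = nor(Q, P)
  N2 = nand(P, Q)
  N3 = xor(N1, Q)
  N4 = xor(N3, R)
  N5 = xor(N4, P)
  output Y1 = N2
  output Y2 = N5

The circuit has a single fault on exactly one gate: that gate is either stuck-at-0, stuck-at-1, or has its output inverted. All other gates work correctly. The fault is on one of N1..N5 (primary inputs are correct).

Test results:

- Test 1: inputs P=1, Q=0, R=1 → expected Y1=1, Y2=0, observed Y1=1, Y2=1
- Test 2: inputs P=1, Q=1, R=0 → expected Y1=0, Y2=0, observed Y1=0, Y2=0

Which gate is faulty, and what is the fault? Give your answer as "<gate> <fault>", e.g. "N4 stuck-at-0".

Fault-free values for test 1 (P=1, Q=0, R=1): N1=0, N2=1, N3=0, N4=1, N5=0, giving Y1=1, Y2=0. Observed Y1=1, Y2=1.
Test 1: faults giving observed Y1=1, Y2=1 are {N1 stuck-at-1, N1 inverted output, N3 stuck-at-1, N3 inverted output, N4 stuck-at-0, N4 inverted output, N5 stuck-at-1, N5 inverted output}.
Test 2 (P=1, Q=1, R=0): fault-free N1=0, N2=0, N3=1, N4=1, N5=0 → Y1=0, Y2=0; observed Y1=0, Y2=0. Eliminates N1 stuck-at-1, N1 inverted output, N3 inverted output, N4 stuck-at-0, N4 inverted output, N5 stuck-at-1, N5 inverted output.
Only N3 stuck-at-1 is consistent with every test.

N3 stuck-at-1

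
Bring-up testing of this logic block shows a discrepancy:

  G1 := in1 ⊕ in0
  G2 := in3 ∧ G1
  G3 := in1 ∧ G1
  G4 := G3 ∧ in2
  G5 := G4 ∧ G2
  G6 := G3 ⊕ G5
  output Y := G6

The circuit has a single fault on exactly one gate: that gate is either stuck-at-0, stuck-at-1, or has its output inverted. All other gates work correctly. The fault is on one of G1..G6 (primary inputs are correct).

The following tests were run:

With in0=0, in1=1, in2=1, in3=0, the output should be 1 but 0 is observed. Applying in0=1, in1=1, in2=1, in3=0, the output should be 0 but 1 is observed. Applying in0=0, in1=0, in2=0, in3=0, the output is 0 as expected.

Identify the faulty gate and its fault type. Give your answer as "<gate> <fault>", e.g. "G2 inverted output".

G1 inverted output

Fault-free values for test 1 (in0=0, in1=1, in2=1, in3=0): G1=1, G2=0, G3=1, G4=1, G5=0, G6=1, giving Y=1. Observed 0.
Test 1: faults giving observed 0 are {G1 stuck-at-0, G1 inverted output, G2 stuck-at-1, G2 inverted output, G3 stuck-at-0, G3 inverted output, G5 stuck-at-1, G5 inverted output, G6 stuck-at-0, G6 inverted output}.
Test 2 (in0=1, in1=1, in2=1, in3=0): fault-free G1=0, G2=0, G3=0, G4=0, G5=0, G6=0 → 0; observed 1. Eliminates G1 stuck-at-0, G2 stuck-at-1, G2 inverted output, G3 stuck-at-0, G6 stuck-at-0.
Test 3 (in0=0, in1=0, in2=0, in3=0): fault-free G1=0, G2=0, G3=0, G4=0, G5=0, G6=0 → 0; observed 0. Eliminates G3 inverted output, G5 stuck-at-1, G5 inverted output, G6 inverted output.
Only G1 inverted output is consistent with every test.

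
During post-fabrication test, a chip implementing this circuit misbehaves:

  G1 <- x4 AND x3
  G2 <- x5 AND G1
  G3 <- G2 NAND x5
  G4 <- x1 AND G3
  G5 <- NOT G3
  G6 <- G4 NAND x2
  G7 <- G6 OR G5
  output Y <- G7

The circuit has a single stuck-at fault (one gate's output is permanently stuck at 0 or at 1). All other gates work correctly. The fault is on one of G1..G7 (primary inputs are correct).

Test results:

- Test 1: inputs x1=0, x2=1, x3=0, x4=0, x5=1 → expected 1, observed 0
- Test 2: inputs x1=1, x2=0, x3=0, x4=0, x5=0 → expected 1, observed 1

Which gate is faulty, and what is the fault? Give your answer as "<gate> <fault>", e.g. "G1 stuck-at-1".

Fault-free values for test 1 (x1=0, x2=1, x3=0, x4=0, x5=1): G1=0, G2=0, G3=1, G4=0, G5=0, G6=1, G7=1, giving Y=1. Observed 0.
Test 1: faults giving observed 0 are {G4 stuck-at-1, G6 stuck-at-0, G7 stuck-at-0}.
Test 2 (x1=1, x2=0, x3=0, x4=0, x5=0): fault-free G1=0, G2=0, G3=1, G4=1, G5=0, G6=1, G7=1 → 1; observed 1. Eliminates G6 stuck-at-0, G7 stuck-at-0.
Only G4 stuck-at-1 is consistent with every test.

G4 stuck-at-1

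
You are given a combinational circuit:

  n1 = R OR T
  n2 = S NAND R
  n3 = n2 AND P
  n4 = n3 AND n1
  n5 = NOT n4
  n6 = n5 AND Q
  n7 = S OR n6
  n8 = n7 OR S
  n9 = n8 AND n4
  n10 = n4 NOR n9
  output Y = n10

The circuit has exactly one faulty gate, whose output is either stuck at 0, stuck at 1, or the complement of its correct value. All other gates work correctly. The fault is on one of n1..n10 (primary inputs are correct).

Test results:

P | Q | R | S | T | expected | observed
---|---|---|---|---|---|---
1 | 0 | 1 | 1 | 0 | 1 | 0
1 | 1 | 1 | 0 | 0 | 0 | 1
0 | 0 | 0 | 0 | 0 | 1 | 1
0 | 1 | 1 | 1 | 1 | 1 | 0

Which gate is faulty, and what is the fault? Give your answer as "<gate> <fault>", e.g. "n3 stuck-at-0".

Fault-free values for test 1 (P=1, Q=0, R=1, S=1, T=0): n1=1, n2=0, n3=0, n4=0, n5=1, n6=0, n7=1, n8=1, n9=0, n10=1, giving Y=1. Observed 0.
Test 1: faults giving observed 0 are {n2 stuck-at-1, n2 inverted output, n3 stuck-at-1, n3 inverted output, n4 stuck-at-1, n4 inverted output, n9 stuck-at-1, n9 inverted output, n10 stuck-at-0, n10 inverted output}.
Test 2 (P=1, Q=1, R=1, S=0, T=0): fault-free n1=1, n2=1, n3=1, n4=1, n5=0, n6=0, n7=0, n8=0, n9=0, n10=0 → 0; observed 1. Eliminates n2 stuck-at-1, n3 stuck-at-1, n4 stuck-at-1, n9 stuck-at-1, n9 inverted output, n10 stuck-at-0.
Test 3 (P=0, Q=0, R=0, S=0, T=0): fault-free n1=0, n2=1, n3=0, n4=0, n5=1, n6=0, n7=0, n8=0, n9=0, n10=1 → 1; observed 1. Eliminates n4 inverted output, n10 inverted output.
Test 4 (P=0, Q=1, R=1, S=1, T=1): fault-free n1=1, n2=0, n3=0, n4=0, n5=1, n6=1, n7=1, n8=1, n9=0, n10=1 → 1; observed 0. Eliminates n2 inverted output.
Only n3 inverted output is consistent with every test.

n3 inverted output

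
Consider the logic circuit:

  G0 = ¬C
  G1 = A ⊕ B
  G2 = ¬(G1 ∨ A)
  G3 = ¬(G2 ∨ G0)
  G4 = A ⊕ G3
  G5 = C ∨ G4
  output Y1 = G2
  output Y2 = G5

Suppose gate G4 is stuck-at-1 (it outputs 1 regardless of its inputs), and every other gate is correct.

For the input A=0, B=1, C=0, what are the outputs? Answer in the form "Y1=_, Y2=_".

Propagate with G4 forced: G0=1, G1=1, G2=0, G3=0, G4=1 [stuck-at-1], G5=1.
So the outputs are Y1=0, Y2=1. (Without the fault they would be Y1=0, Y2=0.)

Y1=0, Y2=1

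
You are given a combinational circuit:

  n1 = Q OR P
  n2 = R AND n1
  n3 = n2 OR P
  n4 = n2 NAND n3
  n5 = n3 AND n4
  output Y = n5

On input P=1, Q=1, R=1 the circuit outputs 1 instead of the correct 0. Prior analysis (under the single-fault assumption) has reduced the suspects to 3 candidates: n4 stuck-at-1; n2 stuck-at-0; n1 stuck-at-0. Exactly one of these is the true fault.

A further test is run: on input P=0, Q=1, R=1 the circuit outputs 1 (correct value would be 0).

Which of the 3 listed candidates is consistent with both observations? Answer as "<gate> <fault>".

n4 stuck-at-1

Evaluate each candidate on input P=0, Q=1, R=1:
  n4 stuck-at-1: n1=1, n2=1, n3=1, n4=1 [stuck-at-1], n5=1 → 1 — matches
  n2 stuck-at-0: n1=1, n2=0 [stuck-at-0], n3=0, n4=1, n5=0 → 0 — eliminated
  n1 stuck-at-0: n1=0 [stuck-at-0], n2=0, n3=0, n4=1, n5=0 → 0 — eliminated
Only n4 stuck-at-1 reproduces the observed 1.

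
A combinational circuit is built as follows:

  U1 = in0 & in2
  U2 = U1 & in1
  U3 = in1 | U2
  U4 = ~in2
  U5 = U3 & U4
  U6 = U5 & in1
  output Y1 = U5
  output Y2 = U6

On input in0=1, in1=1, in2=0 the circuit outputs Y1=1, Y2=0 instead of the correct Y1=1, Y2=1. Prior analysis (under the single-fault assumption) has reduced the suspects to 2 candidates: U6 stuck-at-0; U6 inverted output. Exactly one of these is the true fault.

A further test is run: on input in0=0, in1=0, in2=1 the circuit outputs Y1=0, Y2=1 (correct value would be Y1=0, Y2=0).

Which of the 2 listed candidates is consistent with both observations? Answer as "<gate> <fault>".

Evaluate each candidate on input in0=0, in1=0, in2=1:
  U6 stuck-at-0: U1=0, U2=0, U3=0, U4=0, U5=0, U6=0 [stuck-at-0] → Y1=0, Y2=0 — eliminated
  U6 inverted output: U1=0, U2=0, U3=0, U4=0, U5=0, U6=1 [inverted output] → Y1=0, Y2=1 — matches
Only U6 inverted output reproduces the observed Y1=0, Y2=1.

U6 inverted output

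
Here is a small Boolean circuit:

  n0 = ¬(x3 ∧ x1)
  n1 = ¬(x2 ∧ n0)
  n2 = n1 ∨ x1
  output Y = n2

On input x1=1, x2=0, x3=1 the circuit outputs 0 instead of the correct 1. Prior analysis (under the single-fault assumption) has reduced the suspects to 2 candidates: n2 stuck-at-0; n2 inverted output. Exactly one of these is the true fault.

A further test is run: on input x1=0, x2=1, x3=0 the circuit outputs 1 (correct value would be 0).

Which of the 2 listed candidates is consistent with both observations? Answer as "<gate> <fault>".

n2 inverted output

Evaluate each candidate on input x1=0, x2=1, x3=0:
  n2 stuck-at-0: n0=1, n1=0, n2=0 [stuck-at-0] → 0 — eliminated
  n2 inverted output: n0=1, n1=0, n2=1 [inverted output] → 1 — matches
Only n2 inverted output reproduces the observed 1.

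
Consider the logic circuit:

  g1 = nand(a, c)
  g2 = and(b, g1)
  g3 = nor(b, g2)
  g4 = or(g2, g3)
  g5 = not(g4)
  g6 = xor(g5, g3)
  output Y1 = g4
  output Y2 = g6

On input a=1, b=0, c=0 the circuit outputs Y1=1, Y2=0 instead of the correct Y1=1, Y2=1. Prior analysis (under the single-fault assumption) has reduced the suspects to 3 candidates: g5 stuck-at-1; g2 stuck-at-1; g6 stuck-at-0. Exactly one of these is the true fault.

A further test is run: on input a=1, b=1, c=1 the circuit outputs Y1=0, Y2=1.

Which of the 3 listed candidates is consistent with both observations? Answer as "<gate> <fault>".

g5 stuck-at-1

Evaluate each candidate on input a=1, b=1, c=1:
  g5 stuck-at-1: g1=0, g2=0, g3=0, g4=0, g5=1 [stuck-at-1], g6=1 → Y1=0, Y2=1 — matches
  g2 stuck-at-1: g1=0, g2=1 [stuck-at-1], g3=0, g4=1, g5=0, g6=0 → Y1=1, Y2=0 — eliminated
  g6 stuck-at-0: g1=0, g2=0, g3=0, g4=0, g5=1, g6=0 [stuck-at-0] → Y1=0, Y2=0 — eliminated
Only g5 stuck-at-1 reproduces the observed Y1=0, Y2=1.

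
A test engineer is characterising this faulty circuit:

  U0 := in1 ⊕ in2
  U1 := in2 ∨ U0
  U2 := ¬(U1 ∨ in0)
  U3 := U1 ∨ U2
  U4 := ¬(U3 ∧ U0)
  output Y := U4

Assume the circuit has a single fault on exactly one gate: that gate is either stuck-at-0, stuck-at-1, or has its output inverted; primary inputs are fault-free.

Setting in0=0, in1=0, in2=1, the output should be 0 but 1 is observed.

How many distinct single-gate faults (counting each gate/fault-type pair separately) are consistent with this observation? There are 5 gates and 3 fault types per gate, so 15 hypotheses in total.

6

Fault-free: U0=1, U1=1, U2=0, U3=1, U4=0 → 0. Observed 1.
  U0: stuck-at-0, inverted output ✓; others ✗
  U1: none of the 3 fault types match ✗
  U2: none of the 3 fault types match ✗
  U3: stuck-at-0, inverted output ✓; others ✗
  U4: stuck-at-1, inverted output ✓; others ✗
Consistent faults: {U0 stuck-at-0, U0 inverted output, U3 stuck-at-0, U3 inverted output, U4 stuck-at-1, U4 inverted output} — 6 in all.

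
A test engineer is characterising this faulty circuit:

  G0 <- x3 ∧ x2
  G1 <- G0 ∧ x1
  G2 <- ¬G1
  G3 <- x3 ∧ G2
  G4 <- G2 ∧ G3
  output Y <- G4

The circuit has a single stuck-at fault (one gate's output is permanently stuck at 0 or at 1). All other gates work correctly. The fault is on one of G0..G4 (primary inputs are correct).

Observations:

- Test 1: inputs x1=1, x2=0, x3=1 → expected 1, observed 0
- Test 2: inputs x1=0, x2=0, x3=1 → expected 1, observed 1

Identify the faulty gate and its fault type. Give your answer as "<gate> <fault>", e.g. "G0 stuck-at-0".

G0 stuck-at-1

Fault-free values for test 1 (x1=1, x2=0, x3=1): G0=0, G1=0, G2=1, G3=1, G4=1, giving Y=1. Observed 0.
Test 1: faults giving observed 0 are {G0 stuck-at-1, G1 stuck-at-1, G2 stuck-at-0, G3 stuck-at-0, G4 stuck-at-0}.
Test 2 (x1=0, x2=0, x3=1): fault-free G0=0, G1=0, G2=1, G3=1, G4=1 → 1; observed 1. Eliminates G1 stuck-at-1, G2 stuck-at-0, G3 stuck-at-0, G4 stuck-at-0.
Only G0 stuck-at-1 is consistent with every test.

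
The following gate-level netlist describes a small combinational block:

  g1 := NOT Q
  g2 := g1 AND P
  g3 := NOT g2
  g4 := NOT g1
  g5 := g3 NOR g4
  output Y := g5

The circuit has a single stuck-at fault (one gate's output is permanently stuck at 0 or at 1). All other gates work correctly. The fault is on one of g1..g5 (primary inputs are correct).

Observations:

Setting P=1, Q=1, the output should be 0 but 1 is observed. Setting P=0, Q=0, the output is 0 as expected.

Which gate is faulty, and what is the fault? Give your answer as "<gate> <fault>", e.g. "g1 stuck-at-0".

g1 stuck-at-1

Fault-free values for test 1 (P=1, Q=1): g1=0, g2=0, g3=1, g4=1, g5=0, giving Y=0. Observed 1.
Test 1: faults giving observed 1 are {g1 stuck-at-1, g5 stuck-at-1}.
Test 2 (P=0, Q=0): fault-free g1=1, g2=0, g3=1, g4=0, g5=0 → 0; observed 0. Eliminates g5 stuck-at-1.
Only g1 stuck-at-1 is consistent with every test.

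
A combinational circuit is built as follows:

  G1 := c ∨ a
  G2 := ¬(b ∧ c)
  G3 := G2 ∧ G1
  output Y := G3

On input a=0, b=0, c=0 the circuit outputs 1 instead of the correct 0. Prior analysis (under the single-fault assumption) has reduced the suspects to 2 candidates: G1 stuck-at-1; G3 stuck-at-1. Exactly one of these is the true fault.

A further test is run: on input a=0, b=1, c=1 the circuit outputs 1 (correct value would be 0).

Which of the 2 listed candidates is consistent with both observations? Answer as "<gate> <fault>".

G3 stuck-at-1

Evaluate each candidate on input a=0, b=1, c=1:
  G1 stuck-at-1: G1=1 [stuck-at-1], G2=0, G3=0 → 0 — eliminated
  G3 stuck-at-1: G1=1, G2=0, G3=1 [stuck-at-1] → 1 — matches
Only G3 stuck-at-1 reproduces the observed 1.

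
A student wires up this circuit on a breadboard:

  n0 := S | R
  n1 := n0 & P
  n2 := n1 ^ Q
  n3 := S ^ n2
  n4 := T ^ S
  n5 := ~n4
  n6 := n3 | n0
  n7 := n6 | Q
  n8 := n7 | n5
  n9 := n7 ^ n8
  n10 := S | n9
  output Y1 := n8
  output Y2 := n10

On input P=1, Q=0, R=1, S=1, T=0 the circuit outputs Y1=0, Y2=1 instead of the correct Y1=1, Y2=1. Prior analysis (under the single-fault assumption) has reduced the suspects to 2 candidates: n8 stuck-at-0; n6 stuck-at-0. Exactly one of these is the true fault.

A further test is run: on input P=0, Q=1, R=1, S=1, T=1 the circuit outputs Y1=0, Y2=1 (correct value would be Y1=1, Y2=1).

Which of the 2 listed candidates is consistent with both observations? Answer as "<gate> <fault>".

n8 stuck-at-0

Evaluate each candidate on input P=0, Q=1, R=1, S=1, T=1:
  n8 stuck-at-0: n0=1, n1=0, n2=1, n3=0, n4=0, n5=1, n6=1, n7=1, n8=0 [stuck-at-0], n9=1, n10=1 → Y1=0, Y2=1 — matches
  n6 stuck-at-0: n0=1, n1=0, n2=1, n3=0, n4=0, n5=1, n6=0 [stuck-at-0], n7=1, n8=1, n9=0, n10=1 → Y1=1, Y2=1 — eliminated
Only n8 stuck-at-0 reproduces the observed Y1=0, Y2=1.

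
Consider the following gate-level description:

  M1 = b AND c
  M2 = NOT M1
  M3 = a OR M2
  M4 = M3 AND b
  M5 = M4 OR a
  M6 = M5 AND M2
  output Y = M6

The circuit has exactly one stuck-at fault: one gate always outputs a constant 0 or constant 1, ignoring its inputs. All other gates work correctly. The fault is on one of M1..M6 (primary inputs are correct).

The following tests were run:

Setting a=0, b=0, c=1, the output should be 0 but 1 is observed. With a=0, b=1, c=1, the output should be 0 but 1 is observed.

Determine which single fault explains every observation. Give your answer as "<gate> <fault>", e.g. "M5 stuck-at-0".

Fault-free values for test 1 (a=0, b=0, c=1): M1=0, M2=1, M3=1, M4=0, M5=0, M6=0, giving Y=0. Observed 1.
Test 1: faults giving observed 1 are {M4 stuck-at-1, M5 stuck-at-1, M6 stuck-at-1}.
Test 2 (a=0, b=1, c=1): fault-free M1=1, M2=0, M3=0, M4=0, M5=0, M6=0 → 0; observed 1. Eliminates M4 stuck-at-1, M5 stuck-at-1.
Only M6 stuck-at-1 is consistent with every test.

M6 stuck-at-1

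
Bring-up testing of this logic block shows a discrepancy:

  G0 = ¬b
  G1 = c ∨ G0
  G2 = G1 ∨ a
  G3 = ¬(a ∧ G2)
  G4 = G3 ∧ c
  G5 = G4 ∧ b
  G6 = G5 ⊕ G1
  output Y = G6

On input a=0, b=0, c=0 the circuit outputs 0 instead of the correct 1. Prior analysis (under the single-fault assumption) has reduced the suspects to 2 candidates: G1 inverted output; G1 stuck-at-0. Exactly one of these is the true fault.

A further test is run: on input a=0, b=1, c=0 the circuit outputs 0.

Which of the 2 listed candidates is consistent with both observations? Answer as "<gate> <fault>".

G1 stuck-at-0

Evaluate each candidate on input a=0, b=1, c=0:
  G1 inverted output: G0=0, G1=1 [inverted output], G2=1, G3=1, G4=0, G5=0, G6=1 → 1 — eliminated
  G1 stuck-at-0: G0=0, G1=0 [stuck-at-0], G2=0, G3=1, G4=0, G5=0, G6=0 → 0 — matches
Only G1 stuck-at-0 reproduces the observed 0.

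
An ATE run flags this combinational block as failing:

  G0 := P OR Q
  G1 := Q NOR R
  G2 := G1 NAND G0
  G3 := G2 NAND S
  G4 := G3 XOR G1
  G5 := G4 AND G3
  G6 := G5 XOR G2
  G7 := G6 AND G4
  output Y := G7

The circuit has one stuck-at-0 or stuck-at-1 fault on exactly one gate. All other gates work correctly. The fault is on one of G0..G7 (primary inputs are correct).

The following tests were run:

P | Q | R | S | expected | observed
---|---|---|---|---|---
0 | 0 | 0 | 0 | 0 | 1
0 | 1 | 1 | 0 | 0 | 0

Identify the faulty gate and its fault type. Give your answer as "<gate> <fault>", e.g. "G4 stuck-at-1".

G3 stuck-at-0

Fault-free values for test 1 (P=0, Q=0, R=0, S=0): G0=0, G1=1, G2=1, G3=1, G4=0, G5=0, G6=1, G7=0, giving Y=0. Observed 1.
Test 1: faults giving observed 1 are {G3 stuck-at-0, G7 stuck-at-1}.
Test 2 (P=0, Q=1, R=1, S=0): fault-free G0=1, G1=0, G2=1, G3=1, G4=1, G5=1, G6=0, G7=0 → 0; observed 0. Eliminates G7 stuck-at-1.
Only G3 stuck-at-0 is consistent with every test.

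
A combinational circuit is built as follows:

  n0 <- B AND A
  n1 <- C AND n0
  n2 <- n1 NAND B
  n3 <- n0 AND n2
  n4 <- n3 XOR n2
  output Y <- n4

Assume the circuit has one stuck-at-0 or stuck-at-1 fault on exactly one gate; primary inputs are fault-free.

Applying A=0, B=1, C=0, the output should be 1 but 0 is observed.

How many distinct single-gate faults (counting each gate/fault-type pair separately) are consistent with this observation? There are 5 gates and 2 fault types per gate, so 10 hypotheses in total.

Fault-free: n0=0, n1=0, n2=1, n3=0, n4=1 → 1. Observed 0.
  n0 stuck-at-0: output 1 ✗
  n0 stuck-at-1: output 0 ✓
  n1 stuck-at-0: output 1 ✗
  n1 stuck-at-1: output 0 ✓
  n2 stuck-at-0: output 0 ✓
  n2 stuck-at-1: output 1 ✗
  n3 stuck-at-0: output 1 ✗
  n3 stuck-at-1: output 0 ✓
  n4 stuck-at-0: output 0 ✓
  n4 stuck-at-1: output 1 ✗
Consistent faults: {n0 stuck-at-1, n1 stuck-at-1, n2 stuck-at-0, n3 stuck-at-1, n4 stuck-at-0} — 5 in all.

5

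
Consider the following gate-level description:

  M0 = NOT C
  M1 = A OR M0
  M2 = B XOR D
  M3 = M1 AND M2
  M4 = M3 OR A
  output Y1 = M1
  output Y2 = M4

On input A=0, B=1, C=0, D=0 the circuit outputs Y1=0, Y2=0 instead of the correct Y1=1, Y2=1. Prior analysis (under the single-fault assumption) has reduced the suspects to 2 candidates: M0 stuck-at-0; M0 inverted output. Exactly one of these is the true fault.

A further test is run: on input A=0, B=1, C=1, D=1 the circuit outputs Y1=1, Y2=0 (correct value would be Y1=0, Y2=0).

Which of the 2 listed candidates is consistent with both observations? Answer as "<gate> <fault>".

Evaluate each candidate on input A=0, B=1, C=1, D=1:
  M0 stuck-at-0: M0=0 [stuck-at-0], M1=0, M2=0, M3=0, M4=0 → Y1=0, Y2=0 — eliminated
  M0 inverted output: M0=1 [inverted output], M1=1, M2=0, M3=0, M4=0 → Y1=1, Y2=0 — matches
Only M0 inverted output reproduces the observed Y1=1, Y2=0.

M0 inverted output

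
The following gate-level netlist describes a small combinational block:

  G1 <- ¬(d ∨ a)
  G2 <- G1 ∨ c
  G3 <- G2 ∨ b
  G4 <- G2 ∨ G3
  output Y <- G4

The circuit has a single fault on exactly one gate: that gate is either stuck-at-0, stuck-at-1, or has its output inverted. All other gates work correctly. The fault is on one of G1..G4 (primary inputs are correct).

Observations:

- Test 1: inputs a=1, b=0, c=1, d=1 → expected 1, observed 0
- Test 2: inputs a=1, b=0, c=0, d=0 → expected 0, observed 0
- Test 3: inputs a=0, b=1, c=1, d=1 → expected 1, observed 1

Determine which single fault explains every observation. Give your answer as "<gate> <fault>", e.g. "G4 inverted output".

G2 stuck-at-0

Fault-free values for test 1 (a=1, b=0, c=1, d=1): G1=0, G2=1, G3=1, G4=1, giving Y=1. Observed 0.
Test 1: faults giving observed 0 are {G2 stuck-at-0, G2 inverted output, G4 stuck-at-0, G4 inverted output}.
Test 2 (a=1, b=0, c=0, d=0): fault-free G1=0, G2=0, G3=0, G4=0 → 0; observed 0. Eliminates G2 inverted output, G4 inverted output.
Test 3 (a=0, b=1, c=1, d=1): fault-free G1=0, G2=1, G3=1, G4=1 → 1; observed 1. Eliminates G4 stuck-at-0.
Only G2 stuck-at-0 is consistent with every test.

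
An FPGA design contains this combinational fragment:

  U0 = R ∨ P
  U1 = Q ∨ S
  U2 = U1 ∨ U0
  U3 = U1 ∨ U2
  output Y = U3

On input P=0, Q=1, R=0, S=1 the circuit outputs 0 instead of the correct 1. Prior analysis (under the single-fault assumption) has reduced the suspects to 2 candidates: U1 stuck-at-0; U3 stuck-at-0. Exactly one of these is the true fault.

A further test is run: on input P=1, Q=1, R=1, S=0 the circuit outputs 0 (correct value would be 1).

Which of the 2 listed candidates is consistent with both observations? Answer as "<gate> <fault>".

Evaluate each candidate on input P=1, Q=1, R=1, S=0:
  U1 stuck-at-0: U0=1, U1=0 [stuck-at-0], U2=1, U3=1 → 1 — eliminated
  U3 stuck-at-0: U0=1, U1=1, U2=1, U3=0 [stuck-at-0] → 0 — matches
Only U3 stuck-at-0 reproduces the observed 0.

U3 stuck-at-0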